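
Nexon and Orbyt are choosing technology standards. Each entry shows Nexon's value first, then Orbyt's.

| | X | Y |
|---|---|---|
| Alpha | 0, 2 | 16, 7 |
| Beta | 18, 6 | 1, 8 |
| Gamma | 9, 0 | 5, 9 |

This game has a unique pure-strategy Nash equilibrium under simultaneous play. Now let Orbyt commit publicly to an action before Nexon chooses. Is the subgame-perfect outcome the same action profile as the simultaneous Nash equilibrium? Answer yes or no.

Solve by backward induction (Orbyt leads).
- X: Nexon compares 0, 18, 9 and picks Beta; Orbyt would get 6.
- Y: Nexon compares 16, 1, 5 and picks Alpha; Orbyt would get 7.
Among 6, 7, the best is 7 at Y. Subgame-perfect outcome: (Alpha, Y) with payoffs (16, 7).
Now find the simultaneous Nash equilibrium.
Nexon's best replies: X→Beta; Y→Alpha.
Orbyt's best replies: Alpha→Y; Beta→Y; Gamma→Y.
Only (Alpha, Y) has each player best-responding; Nash payoffs (16, 7).
Sequential outcome (Alpha, Y) coincides with the Nash profile (Alpha, Y).

yes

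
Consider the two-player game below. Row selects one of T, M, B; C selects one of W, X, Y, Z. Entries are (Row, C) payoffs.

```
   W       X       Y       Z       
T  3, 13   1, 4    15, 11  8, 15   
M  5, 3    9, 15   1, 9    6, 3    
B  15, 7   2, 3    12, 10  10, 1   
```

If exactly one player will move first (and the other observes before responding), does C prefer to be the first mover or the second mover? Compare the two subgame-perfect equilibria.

If Row leads: C's best replies are T→Z, M→X, B→Y; Row's induced payoffs 8, 9, 12; outcome (B, Y), payoffs (12, 10).
If C leads: Row's best replies are W→B, X→M, Y→T, Z→B; C's induced payoffs 7, 15, 11, 1; outcome (M, X), payoffs (9, 15).
C gets 15 moving first and 10 moving second, so C prefers to move first.

first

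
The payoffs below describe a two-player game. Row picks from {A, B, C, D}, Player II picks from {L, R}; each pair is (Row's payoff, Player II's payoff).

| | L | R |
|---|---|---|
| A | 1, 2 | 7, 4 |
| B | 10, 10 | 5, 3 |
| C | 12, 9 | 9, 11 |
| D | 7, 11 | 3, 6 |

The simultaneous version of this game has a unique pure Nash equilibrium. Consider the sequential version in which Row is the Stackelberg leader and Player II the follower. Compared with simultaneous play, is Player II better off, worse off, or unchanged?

worse off

Player II best-responds to each possible Row move:
- A → Player II plays R (best of 2, 4); Row gets 7.
- B → Player II plays L (best of 10, 3); Row gets 10.
- C → Player II plays R (best of 9, 11); Row gets 9.
- D → Player II plays L (best of 11, 6); Row gets 7.
Maximizing over 7, 10, 9, 7, Row chooses B. Subgame-perfect outcome: (B, L) with payoffs (10, 10).
For the simultaneous game, intersect best replies.
Row's best replies: L→C; R→C.
Player II's best replies: A→R; B→L; C→R; D→L.
Only (C, R) has each player best-responding; Nash payoffs (9, 11).
Player II earns 10 sequentially versus 11 at the Nash outcome: worse off.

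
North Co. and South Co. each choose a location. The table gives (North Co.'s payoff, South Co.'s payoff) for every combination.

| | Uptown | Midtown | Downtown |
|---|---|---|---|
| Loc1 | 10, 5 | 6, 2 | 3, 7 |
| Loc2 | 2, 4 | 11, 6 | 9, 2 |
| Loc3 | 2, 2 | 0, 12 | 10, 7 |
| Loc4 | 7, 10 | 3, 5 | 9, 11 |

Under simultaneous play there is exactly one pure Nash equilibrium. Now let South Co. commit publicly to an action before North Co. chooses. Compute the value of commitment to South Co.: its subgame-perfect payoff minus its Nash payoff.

Backward induction with South Co. moving first.
- Uptown → North Co. plays Loc1 (best of 10, 2, 2, 7); South Co. gets 5.
- Midtown → North Co. plays Loc2 (best of 6, 11, 0, 3); South Co. gets 6.
- Downtown → North Co. plays Loc3 (best of 3, 9, 10, 9); South Co. gets 7.
Maximizing over 5, 6, 7, South Co. chooses Downtown. Subgame-perfect outcome: (Loc3, Downtown) with payoffs (10, 7).
Now find the simultaneous Nash equilibrium.
North Co.'s best replies: Uptown→Loc1; Midtown→Loc2; Downtown→Loc3.
South Co.'s best replies: Loc1→Downtown; Loc2→Midtown; Loc3→Midtown; Loc4→Downtown.
Only (Loc2, Midtown) has each player best-responding; Nash payoffs (11, 6).
South Co.'s commitment gain: 7 − 6 = 1.

1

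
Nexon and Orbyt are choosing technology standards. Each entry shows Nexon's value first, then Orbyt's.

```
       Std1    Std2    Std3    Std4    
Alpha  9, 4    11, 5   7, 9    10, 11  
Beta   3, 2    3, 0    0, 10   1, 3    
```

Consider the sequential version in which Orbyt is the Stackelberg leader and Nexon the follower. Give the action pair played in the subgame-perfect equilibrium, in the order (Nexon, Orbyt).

(Alpha, Std4)

Backward induction with Orbyt moving first.
- Std1: Nexon compares 9, 3 and picks Alpha; Orbyt would get 4.
- Std2: Nexon compares 11, 3 and picks Alpha; Orbyt would get 5.
- Std3: Nexon compares 7, 0 and picks Alpha; Orbyt would get 9.
- Std4: Nexon compares 10, 1 and picks Alpha; Orbyt would get 11.
Maximizing over 4, 5, 9, 11, Orbyt chooses Std4. Subgame-perfect outcome: (Alpha, Std4) with payoffs (10, 11).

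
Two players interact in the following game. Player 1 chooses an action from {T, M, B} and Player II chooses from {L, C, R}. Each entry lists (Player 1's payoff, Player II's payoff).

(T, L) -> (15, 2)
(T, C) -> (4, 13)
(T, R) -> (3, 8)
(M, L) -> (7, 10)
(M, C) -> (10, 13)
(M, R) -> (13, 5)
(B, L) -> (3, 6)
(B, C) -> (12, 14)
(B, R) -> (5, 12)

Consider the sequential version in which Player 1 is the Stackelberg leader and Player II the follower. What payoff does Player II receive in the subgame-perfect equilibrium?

14

Backward induction with Player 1 moving first.
- T → Player II plays C (best of 2, 13, 8); Player 1 gets 4.
- M → Player II plays C (best of 10, 13, 5); Player 1 gets 10.
- B → Player II plays C (best of 6, 14, 12); Player 1 gets 12.
Among 4, 10, 12, the best is 12 at B. Subgame-perfect outcome: (B, C) with payoffs (12, 14).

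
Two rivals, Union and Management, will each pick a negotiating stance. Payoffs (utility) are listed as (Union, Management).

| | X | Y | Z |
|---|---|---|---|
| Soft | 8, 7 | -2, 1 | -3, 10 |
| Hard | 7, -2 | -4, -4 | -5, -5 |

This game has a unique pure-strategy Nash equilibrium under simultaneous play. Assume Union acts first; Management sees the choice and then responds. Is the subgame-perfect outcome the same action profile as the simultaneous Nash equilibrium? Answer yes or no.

Backward induction with Union moving first.
- Soft → Management plays Z (best of 7, 1, 10); Union gets -3.
- Hard → Management plays X (best of -2, -4, -5); Union gets 7.
Union's induced payoffs are -3, 7, so Union commits to Hard. Subgame-perfect outcome: (Hard, X) with payoffs (7, -2).
Under simultaneous play:
Union's best replies: X→Soft; Y→Soft; Z→Soft.
Management's best replies: Soft→Z; Hard→X.
The unique mutual best reply is (Soft, Z), giving (-3, 10).
Sequential outcome (Hard, X) differs from the Nash profile (Soft, Z).

no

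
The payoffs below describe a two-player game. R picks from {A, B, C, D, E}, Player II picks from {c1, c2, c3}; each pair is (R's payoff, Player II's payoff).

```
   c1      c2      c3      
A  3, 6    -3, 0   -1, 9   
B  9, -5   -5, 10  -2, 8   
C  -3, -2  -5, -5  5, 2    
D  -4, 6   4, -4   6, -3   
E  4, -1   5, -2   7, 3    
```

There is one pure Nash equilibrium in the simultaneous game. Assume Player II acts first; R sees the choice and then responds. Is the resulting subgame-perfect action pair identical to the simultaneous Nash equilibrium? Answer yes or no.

Work backward from R's decision.
- c1: BR = B, leader payoff -5.
- c2: BR = E, leader payoff -2.
- c3: BR = E, leader payoff 3.
Player II's induced payoffs are -5, -2, 3, so Player II commits to c3. Subgame-perfect outcome: (E, c3) with payoffs (7, 3).
Now find the simultaneous Nash equilibrium.
R's best replies: c1→B; c2→E; c3→E.
Player II's best replies: A→c3; B→c2; C→c3; D→c1; E→c3.
Only (E, c3) has each player best-responding; Nash payoffs (7, 3).
Sequential outcome (E, c3) coincides with the Nash profile (E, c3).

yes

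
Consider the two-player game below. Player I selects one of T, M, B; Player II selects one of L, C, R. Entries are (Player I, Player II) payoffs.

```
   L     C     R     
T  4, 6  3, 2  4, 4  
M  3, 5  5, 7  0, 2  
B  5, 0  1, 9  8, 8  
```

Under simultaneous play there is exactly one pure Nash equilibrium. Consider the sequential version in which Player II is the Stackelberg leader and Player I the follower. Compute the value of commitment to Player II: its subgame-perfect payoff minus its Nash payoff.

1

Backward induction with Player II moving first.
- L: Player I compares 4, 3, 5 and picks B; Player II would get 0.
- C: Player I compares 3, 5, 1 and picks M; Player II would get 7.
- R: Player I compares 4, 0, 8 and picks B; Player II would get 8.
Maximizing over 0, 7, 8, Player II chooses R. Subgame-perfect outcome: (B, R) with payoffs (8, 8).
Under simultaneous play:
Player I's best replies: L→B; C→M; R→B.
Player II's best replies: T→L; M→C; B→C.
The unique mutual best reply is (M, C), giving (5, 7).
Player II's commitment gain: 8 − 7 = 1.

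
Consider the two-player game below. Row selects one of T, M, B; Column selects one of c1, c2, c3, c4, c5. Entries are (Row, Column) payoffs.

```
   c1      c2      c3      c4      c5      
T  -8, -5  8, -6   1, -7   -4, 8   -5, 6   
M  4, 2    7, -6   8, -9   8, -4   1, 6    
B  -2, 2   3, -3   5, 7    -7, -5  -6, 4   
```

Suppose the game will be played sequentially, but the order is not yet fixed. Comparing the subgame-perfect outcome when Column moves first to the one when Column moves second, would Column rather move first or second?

If Row leads: Column's best replies are T→c4, M→c5, B→c3; Row's induced payoffs -4, 1, 5; outcome (B, c3), payoffs (5, 7).
If Column leads: Row's best replies are c1→M, c2→T, c3→M, c4→M, c5→M; Column's induced payoffs 2, -6, -9, -4, 6; outcome (M, c5), payoffs (1, 6).
Column gets 6 moving first and 7 moving second, so Column prefers to move second.

second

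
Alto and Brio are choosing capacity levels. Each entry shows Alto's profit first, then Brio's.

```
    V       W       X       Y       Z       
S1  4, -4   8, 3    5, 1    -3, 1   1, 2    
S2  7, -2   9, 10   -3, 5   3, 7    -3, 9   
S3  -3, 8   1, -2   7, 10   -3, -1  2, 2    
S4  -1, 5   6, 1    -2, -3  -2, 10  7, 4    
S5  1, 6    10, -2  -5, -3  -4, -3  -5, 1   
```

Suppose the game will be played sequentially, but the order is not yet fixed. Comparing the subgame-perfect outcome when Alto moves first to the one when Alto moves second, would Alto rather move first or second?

first

If Alto leads: Brio's best replies are S1→W, S2→W, S3→X, S4→Y, S5→V; Alto's induced payoffs 8, 9, 7, -2, 1; outcome (S2, W), payoffs (9, 10).
If Brio leads: Alto's best replies are V→S2, W→S5, X→S3, Y→S2, Z→S4; Brio's induced payoffs -2, -2, 10, 7, 4; outcome (S3, X), payoffs (7, 10).
Alto gets 9 moving first and 7 moving second, so Alto prefers to move first.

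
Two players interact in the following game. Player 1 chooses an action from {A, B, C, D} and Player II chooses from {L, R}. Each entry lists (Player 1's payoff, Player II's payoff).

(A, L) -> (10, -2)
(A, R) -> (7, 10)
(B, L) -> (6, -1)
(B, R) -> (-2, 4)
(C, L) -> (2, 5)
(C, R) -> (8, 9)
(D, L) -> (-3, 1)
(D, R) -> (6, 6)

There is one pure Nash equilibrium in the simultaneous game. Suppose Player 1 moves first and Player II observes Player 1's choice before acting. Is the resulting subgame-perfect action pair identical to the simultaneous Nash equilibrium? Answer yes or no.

Solve by backward induction (Player 1 leads).
- A: Player II compares -2, 10 and picks R; Player 1 would get 7.
- B: Player II compares -1, 4 and picks R; Player 1 would get -2.
- C: Player II compares 5, 9 and picks R; Player 1 would get 8.
- D: Player II compares 1, 6 and picks R; Player 1 would get 6.
Maximizing over 7, -2, 8, 6, Player 1 chooses C. Subgame-perfect outcome: (C, R) with payoffs (8, 9).
Under simultaneous play:
Player 1's best replies: L→A; R→C.
Player II's best replies: A→R; B→R; C→R; D→R.
The unique mutual best reply is (C, R), giving (8, 9).
Sequential outcome (C, R) coincides with the Nash profile (C, R).

yes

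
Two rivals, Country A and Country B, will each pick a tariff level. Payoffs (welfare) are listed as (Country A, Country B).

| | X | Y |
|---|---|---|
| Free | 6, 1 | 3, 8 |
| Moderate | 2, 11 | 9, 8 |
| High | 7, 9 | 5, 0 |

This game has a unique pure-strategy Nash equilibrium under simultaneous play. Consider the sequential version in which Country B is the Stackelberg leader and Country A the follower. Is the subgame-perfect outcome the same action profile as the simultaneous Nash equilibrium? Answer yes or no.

yes

Solve by backward induction (Country B leads).
- X: BR = High, leader payoff 9.
- Y: BR = Moderate, leader payoff 8.
Maximizing over 9, 8, Country B chooses X. Subgame-perfect outcome: (High, X) with payoffs (7, 9).
Now find the simultaneous Nash equilibrium.
Country A's best replies: X→High; Y→Moderate.
Country B's best replies: Free→Y; Moderate→X; High→X.
The unique mutual best reply is (High, X), giving (7, 9).
Sequential outcome (High, X) coincides with the Nash profile (High, X).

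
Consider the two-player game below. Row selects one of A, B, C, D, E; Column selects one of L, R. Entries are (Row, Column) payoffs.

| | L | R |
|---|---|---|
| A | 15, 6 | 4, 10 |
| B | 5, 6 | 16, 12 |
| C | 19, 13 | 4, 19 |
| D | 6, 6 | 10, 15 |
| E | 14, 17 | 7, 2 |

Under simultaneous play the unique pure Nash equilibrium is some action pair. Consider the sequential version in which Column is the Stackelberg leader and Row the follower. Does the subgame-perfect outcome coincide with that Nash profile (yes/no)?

Work backward from Row's decision.
- L: Row compares 15, 5, 19, 6, 14 and picks C; Column would get 13.
- R: Row compares 4, 16, 4, 10, 7 and picks B; Column would get 12.
Among 13, 12, the best is 13 at L. Subgame-perfect outcome: (C, L) with payoffs (19, 13).
For the simultaneous game, intersect best replies.
Row's best replies: L→C; R→B.
Column's best replies: A→R; B→R; C→R; D→R; E→L.
Only (B, R) has each player best-responding; Nash payoffs (16, 12).
Sequential outcome (C, L) differs from the Nash profile (B, R).

no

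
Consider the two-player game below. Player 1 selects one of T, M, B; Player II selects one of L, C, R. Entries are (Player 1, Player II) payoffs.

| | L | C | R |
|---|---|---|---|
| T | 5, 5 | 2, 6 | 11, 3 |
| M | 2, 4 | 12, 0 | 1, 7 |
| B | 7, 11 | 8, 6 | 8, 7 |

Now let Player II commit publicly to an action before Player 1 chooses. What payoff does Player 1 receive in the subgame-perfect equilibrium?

7

Work backward from Player 1's decision.
- L: Player 1 compares 5, 2, 7 and picks B; Player II would get 11.
- C: Player 1 compares 2, 12, 8 and picks M; Player II would get 0.
- R: Player 1 compares 11, 1, 8 and picks T; Player II would get 3.
Among 11, 0, 3, the best is 11 at L. Subgame-perfect outcome: (B, L) with payoffs (7, 11).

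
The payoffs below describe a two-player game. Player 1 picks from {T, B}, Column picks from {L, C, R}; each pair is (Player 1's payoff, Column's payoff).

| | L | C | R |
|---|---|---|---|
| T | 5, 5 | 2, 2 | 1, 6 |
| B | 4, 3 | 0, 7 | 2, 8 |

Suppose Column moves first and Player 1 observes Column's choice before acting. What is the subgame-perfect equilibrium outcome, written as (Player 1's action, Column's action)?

Player 1 best-responds to each possible Column move:
- L: BR = T, leader payoff 5.
- C: BR = T, leader payoff 2.
- R: BR = B, leader payoff 8.
Among 5, 2, 8, the best is 8 at R. Subgame-perfect outcome: (B, R) with payoffs (2, 8).

(B, R)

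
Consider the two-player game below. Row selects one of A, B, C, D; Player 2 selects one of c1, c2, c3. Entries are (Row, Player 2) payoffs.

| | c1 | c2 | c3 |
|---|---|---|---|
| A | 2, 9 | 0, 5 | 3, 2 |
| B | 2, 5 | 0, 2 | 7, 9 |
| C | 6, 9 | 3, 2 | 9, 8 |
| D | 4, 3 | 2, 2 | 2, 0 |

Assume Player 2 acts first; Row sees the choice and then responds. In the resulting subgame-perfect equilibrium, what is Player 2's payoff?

Row best-responds to each possible Player 2 move:
- c1: Row compares 2, 2, 6, 4 and picks C; Player 2 would get 9.
- c2: Row compares 0, 0, 3, 2 and picks C; Player 2 would get 2.
- c3: Row compares 3, 7, 9, 2 and picks C; Player 2 would get 8.
Maximizing over 9, 2, 8, Player 2 chooses c1. Subgame-perfect outcome: (C, c1) with payoffs (6, 9).

9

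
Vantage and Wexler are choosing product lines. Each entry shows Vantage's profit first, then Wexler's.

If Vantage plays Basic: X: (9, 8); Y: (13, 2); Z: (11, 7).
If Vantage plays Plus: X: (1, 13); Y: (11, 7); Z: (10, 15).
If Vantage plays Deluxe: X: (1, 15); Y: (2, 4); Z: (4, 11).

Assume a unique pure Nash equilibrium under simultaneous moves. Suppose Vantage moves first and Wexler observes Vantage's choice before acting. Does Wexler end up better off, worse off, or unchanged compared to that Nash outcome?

better off

Backward induction with Vantage moving first.
- Basic: BR = X, leader payoff 9.
- Plus: BR = Z, leader payoff 10.
- Deluxe: BR = X, leader payoff 1.
Maximizing over 9, 10, 1, Vantage chooses Plus. Subgame-perfect outcome: (Plus, Z) with payoffs (10, 15).
For the simultaneous game, intersect best replies.
Vantage's best replies: X→Basic; Y→Basic; Z→Basic.
Wexler's best replies: Basic→X; Plus→Z; Deluxe→X.
Only (Basic, X) has each player best-responding; Nash payoffs (9, 8).
Wexler earns 15 sequentially versus 8 at the Nash outcome: better off.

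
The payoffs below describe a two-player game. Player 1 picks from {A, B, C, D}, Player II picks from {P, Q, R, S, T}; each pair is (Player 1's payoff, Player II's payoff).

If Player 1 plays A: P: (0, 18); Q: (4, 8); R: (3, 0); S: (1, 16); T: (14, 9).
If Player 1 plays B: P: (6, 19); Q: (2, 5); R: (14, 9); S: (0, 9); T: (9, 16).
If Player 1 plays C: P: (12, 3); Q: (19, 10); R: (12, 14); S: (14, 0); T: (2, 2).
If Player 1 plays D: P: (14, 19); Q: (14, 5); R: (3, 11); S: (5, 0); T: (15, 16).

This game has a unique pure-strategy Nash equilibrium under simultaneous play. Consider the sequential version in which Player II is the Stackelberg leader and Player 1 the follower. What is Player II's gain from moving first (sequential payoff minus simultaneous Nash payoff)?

0

Player 1 best-responds to each possible Player II move:
- P: Player 1 compares 0, 6, 12, 14 and picks D; Player II would get 19.
- Q: Player 1 compares 4, 2, 19, 14 and picks C; Player II would get 10.
- R: Player 1 compares 3, 14, 12, 3 and picks B; Player II would get 9.
- S: Player 1 compares 1, 0, 14, 5 and picks C; Player II would get 0.
- T: Player 1 compares 14, 9, 2, 15 and picks D; Player II would get 16.
Maximizing over 19, 10, 9, 0, 16, Player II chooses P. Subgame-perfect outcome: (D, P) with payoffs (14, 19).
Now find the simultaneous Nash equilibrium.
Player 1's best replies: P→D; Q→C; R→B; S→C; T→D.
Player II's best replies: A→P; B→P; C→R; D→P.
Only (D, P) has each player best-responding; Nash payoffs (14, 19).
Player II's commitment gain: 19 − 19 = 0.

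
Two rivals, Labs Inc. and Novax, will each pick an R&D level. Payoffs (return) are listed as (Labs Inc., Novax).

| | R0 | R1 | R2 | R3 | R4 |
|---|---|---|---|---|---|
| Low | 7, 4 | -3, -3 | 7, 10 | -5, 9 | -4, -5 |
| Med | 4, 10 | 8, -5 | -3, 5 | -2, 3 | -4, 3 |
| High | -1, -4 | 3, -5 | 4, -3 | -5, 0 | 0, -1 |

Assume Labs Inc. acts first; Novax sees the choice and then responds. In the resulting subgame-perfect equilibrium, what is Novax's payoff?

Backward induction with Labs Inc. moving first.
- Low → Novax plays R2 (best of 4, -3, 10, 9, -5); Labs Inc. gets 7.
- Med → Novax plays R0 (best of 10, -5, 5, 3, 3); Labs Inc. gets 4.
- High → Novax plays R3 (best of -4, -5, -3, 0, -1); Labs Inc. gets -5.
Among 7, 4, -5, the best is 7 at Low. Subgame-perfect outcome: (Low, R2) with payoffs (7, 10).

10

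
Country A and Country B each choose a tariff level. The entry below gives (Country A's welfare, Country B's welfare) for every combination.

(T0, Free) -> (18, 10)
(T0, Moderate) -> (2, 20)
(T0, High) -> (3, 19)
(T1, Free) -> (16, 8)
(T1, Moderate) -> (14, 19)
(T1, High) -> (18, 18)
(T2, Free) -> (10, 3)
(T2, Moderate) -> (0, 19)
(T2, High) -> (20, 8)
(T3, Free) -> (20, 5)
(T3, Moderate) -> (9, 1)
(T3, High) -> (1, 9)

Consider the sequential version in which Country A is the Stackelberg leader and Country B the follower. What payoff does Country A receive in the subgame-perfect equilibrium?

Country B best-responds to each possible Country A move:
- T0: Country B compares 10, 20, 19 and picks Moderate; Country A would get 2.
- T1: Country B compares 8, 19, 18 and picks Moderate; Country A would get 14.
- T2: Country B compares 3, 19, 8 and picks Moderate; Country A would get 0.
- T3: Country B compares 5, 1, 9 and picks High; Country A would get 1.
Country A's induced payoffs are 2, 14, 0, 1, so Country A commits to T1. Subgame-perfect outcome: (T1, Moderate) with payoffs (14, 19).

14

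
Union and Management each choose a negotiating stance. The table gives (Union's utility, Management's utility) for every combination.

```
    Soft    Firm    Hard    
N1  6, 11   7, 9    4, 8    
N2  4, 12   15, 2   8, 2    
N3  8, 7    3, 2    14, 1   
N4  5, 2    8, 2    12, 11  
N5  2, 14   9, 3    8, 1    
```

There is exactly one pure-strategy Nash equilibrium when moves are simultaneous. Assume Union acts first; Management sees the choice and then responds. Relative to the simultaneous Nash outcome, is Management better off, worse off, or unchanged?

Management best-responds to each possible Union move:
- N1 → Management plays Soft (best of 11, 9, 8); Union gets 6.
- N2 → Management plays Soft (best of 12, 2, 2); Union gets 4.
- N3 → Management plays Soft (best of 7, 2, 1); Union gets 8.
- N4 → Management plays Hard (best of 2, 2, 11); Union gets 12.
- N5 → Management plays Soft (best of 14, 3, 1); Union gets 2.
Maximizing over 6, 4, 8, 12, 2, Union chooses N4. Subgame-perfect outcome: (N4, Hard) with payoffs (12, 11).
Under simultaneous play:
Union's best replies: Soft→N3; Firm→N2; Hard→N3.
Management's best replies: N1→Soft; N2→Soft; N3→Soft; N4→Hard; N5→Soft.
The unique mutual best reply is (N3, Soft), giving (8, 7).
Management earns 11 sequentially versus 7 at the Nash outcome: better off.

better off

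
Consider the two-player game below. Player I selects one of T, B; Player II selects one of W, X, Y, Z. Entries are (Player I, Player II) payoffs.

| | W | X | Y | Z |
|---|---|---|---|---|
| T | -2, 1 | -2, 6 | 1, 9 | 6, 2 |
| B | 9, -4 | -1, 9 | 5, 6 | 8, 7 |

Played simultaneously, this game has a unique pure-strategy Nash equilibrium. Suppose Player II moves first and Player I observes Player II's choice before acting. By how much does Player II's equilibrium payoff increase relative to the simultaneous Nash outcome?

0

Solve by backward induction (Player II leads).
- W → Player I plays B (best of -2, 9); Player II gets -4.
- X → Player I plays B (best of -2, -1); Player II gets 9.
- Y → Player I plays B (best of 1, 5); Player II gets 6.
- Z → Player I plays B (best of 6, 8); Player II gets 7.
Among -4, 9, 6, 7, the best is 9 at X. Subgame-perfect outcome: (B, X) with payoffs (-1, 9).
Now find the simultaneous Nash equilibrium.
Player I's best replies: W→B; X→B; Y→B; Z→B.
Player II's best replies: T→Y; B→X.
Only (B, X) has each player best-responding; Nash payoffs (-1, 9).
Player II's commitment gain: 9 − 9 = 0.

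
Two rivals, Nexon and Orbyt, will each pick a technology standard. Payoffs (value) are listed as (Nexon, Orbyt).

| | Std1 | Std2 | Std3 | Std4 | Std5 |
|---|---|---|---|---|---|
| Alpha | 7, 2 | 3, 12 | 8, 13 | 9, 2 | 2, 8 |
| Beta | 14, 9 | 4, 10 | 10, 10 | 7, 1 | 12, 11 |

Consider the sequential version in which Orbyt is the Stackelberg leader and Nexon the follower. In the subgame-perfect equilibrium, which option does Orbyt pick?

Work backward from Nexon's decision.
- Std1: BR = Beta, leader payoff 9.
- Std2: BR = Beta, leader payoff 10.
- Std3: BR = Beta, leader payoff 10.
- Std4: BR = Alpha, leader payoff 2.
- Std5: BR = Beta, leader payoff 11.
Among 9, 10, 10, 2, 11, the best is 11 at Std5. Subgame-perfect outcome: (Beta, Std5) with payoffs (12, 11).

Std5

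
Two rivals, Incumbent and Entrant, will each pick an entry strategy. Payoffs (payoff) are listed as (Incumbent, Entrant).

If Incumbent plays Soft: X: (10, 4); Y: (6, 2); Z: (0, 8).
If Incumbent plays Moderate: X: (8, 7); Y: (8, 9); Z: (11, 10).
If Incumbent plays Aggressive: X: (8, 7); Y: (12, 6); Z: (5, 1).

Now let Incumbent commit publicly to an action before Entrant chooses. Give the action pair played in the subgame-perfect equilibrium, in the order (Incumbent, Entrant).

Backward induction with Incumbent moving first.
- Soft: BR = Z, leader payoff 0.
- Moderate: BR = Z, leader payoff 11.
- Aggressive: BR = X, leader payoff 8.
Among 0, 11, 8, the best is 11 at Moderate. Subgame-perfect outcome: (Moderate, Z) with payoffs (11, 10).

(Moderate, Z)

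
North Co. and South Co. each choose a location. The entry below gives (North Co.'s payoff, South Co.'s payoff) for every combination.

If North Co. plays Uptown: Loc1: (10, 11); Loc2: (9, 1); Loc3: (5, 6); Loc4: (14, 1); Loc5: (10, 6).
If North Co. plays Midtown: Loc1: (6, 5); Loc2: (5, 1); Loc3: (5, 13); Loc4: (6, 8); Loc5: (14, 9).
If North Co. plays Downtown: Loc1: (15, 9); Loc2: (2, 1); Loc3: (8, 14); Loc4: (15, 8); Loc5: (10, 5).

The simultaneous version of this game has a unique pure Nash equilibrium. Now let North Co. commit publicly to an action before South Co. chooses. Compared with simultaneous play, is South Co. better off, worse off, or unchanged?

South Co. best-responds to each possible North Co. move:
- Uptown: BR = Loc1, leader payoff 10.
- Midtown: BR = Loc3, leader payoff 5.
- Downtown: BR = Loc3, leader payoff 8.
North Co.'s induced payoffs are 10, 5, 8, so North Co. commits to Uptown. Subgame-perfect outcome: (Uptown, Loc1) with payoffs (10, 11).
For the simultaneous game, intersect best replies.
North Co.'s best replies: Loc1→Downtown; Loc2→Uptown; Loc3→Downtown; Loc4→Downtown; Loc5→Midtown.
South Co.'s best replies: Uptown→Loc1; Midtown→Loc3; Downtown→Loc3.
Only (Downtown, Loc3) has each player best-responding; Nash payoffs (8, 14).
South Co. earns 11 sequentially versus 14 at the Nash outcome: worse off.

worse off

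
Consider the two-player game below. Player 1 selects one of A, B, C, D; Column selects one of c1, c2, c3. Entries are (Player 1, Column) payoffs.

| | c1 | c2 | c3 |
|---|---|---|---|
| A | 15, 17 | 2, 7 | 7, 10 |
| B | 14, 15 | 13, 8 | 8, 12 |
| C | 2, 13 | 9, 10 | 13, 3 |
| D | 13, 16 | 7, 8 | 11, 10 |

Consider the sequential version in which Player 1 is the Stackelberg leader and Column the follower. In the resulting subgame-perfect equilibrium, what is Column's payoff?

Backward induction with Player 1 moving first.
- A: Column compares 17, 7, 10 and picks c1; Player 1 would get 15.
- B: Column compares 15, 8, 12 and picks c1; Player 1 would get 14.
- C: Column compares 13, 10, 3 and picks c1; Player 1 would get 2.
- D: Column compares 16, 8, 10 and picks c1; Player 1 would get 13.
Player 1's induced payoffs are 15, 14, 2, 13, so Player 1 commits to A. Subgame-perfect outcome: (A, c1) with payoffs (15, 17).

17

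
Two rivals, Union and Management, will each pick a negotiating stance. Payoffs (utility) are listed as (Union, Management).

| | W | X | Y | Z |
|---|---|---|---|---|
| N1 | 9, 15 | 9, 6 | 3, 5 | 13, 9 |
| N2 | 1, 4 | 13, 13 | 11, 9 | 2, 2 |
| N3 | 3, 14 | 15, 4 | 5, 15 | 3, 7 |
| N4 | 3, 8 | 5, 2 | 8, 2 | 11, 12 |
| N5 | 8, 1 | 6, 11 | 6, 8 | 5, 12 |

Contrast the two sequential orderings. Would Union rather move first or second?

first

If Union leads: Management's best replies are N1→W, N2→X, N3→Y, N4→Z, N5→Z; Union's induced payoffs 9, 13, 5, 11, 5; outcome (N2, X), payoffs (13, 13).
If Management leads: Union's best replies are W→N1, X→N3, Y→N2, Z→N1; Management's induced payoffs 15, 4, 9, 9; outcome (N1, W), payoffs (9, 15).
Union gets 13 moving first and 9 moving second, so Union prefers to move first.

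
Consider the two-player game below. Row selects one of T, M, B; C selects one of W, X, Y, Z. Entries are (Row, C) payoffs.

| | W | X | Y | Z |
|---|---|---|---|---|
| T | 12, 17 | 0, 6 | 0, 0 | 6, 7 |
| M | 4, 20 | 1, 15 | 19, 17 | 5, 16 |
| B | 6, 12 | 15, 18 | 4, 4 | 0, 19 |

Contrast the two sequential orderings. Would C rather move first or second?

first

If Row leads: C's best replies are T→W, M→W, B→Z; Row's induced payoffs 12, 4, 0; outcome (T, W), payoffs (12, 17).
If C leads: Row's best replies are W→T, X→B, Y→M, Z→T; C's induced payoffs 17, 18, 17, 7; outcome (B, X), payoffs (15, 18).
C gets 18 moving first and 17 moving second, so C prefers to move first.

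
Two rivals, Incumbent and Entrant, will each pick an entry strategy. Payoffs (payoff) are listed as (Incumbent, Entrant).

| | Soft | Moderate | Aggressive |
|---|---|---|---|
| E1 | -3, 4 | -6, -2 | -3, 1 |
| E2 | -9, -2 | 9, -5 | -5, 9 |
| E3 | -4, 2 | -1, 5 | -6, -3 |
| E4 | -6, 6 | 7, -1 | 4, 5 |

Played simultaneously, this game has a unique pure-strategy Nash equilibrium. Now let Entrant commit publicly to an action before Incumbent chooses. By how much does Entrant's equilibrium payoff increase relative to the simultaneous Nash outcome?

Work backward from Incumbent's decision.
- Soft: BR = E1, leader payoff 4.
- Moderate: BR = E2, leader payoff -5.
- Aggressive: BR = E4, leader payoff 5.
Entrant's induced payoffs are 4, -5, 5, so Entrant commits to Aggressive. Subgame-perfect outcome: (E4, Aggressive) with payoffs (4, 5).
Under simultaneous play:
Incumbent's best replies: Soft→E1; Moderate→E2; Aggressive→E4.
Entrant's best replies: E1→Soft; E2→Aggressive; E3→Moderate; E4→Soft.
Only (E1, Soft) has each player best-responding; Nash payoffs (-3, 4).
Entrant's commitment gain: 5 − 4 = 1.

1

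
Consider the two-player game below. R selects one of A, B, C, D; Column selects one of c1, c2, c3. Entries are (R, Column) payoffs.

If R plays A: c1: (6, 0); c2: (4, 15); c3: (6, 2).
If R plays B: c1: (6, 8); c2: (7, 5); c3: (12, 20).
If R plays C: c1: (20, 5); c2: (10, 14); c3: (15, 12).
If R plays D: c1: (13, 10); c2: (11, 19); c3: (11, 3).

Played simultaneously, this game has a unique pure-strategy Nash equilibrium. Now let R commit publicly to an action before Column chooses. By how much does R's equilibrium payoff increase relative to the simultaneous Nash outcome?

Backward induction with R moving first.
- A: BR = c2, leader payoff 4.
- B: BR = c3, leader payoff 12.
- C: BR = c2, leader payoff 10.
- D: BR = c2, leader payoff 11.
R's induced payoffs are 4, 12, 10, 11, so R commits to B. Subgame-perfect outcome: (B, c3) with payoffs (12, 20).
For the simultaneous game, intersect best replies.
R's best replies: c1→C; c2→D; c3→C.
Column's best replies: A→c2; B→c3; C→c2; D→c2.
The unique mutual best reply is (D, c2), giving (11, 19).
R's commitment gain: 12 − 11 = 1.

1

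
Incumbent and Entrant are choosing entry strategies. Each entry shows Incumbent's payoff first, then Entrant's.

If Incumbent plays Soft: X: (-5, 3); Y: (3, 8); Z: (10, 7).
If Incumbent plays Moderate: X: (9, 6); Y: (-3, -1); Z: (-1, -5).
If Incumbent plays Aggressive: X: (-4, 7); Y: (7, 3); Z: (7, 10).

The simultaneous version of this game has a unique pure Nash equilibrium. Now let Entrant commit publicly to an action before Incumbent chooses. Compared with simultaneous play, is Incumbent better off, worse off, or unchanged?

Work backward from Incumbent's decision.
- X: BR = Moderate, leader payoff 6.
- Y: BR = Aggressive, leader payoff 3.
- Z: BR = Soft, leader payoff 7.
Among 6, 3, 7, the best is 7 at Z. Subgame-perfect outcome: (Soft, Z) with payoffs (10, 7).
Under simultaneous play:
Incumbent's best replies: X→Moderate; Y→Aggressive; Z→Soft.
Entrant's best replies: Soft→Y; Moderate→X; Aggressive→Z.
Only (Moderate, X) has each player best-responding; Nash payoffs (9, 6).
Incumbent earns 10 sequentially versus 9 at the Nash outcome: better off.

better off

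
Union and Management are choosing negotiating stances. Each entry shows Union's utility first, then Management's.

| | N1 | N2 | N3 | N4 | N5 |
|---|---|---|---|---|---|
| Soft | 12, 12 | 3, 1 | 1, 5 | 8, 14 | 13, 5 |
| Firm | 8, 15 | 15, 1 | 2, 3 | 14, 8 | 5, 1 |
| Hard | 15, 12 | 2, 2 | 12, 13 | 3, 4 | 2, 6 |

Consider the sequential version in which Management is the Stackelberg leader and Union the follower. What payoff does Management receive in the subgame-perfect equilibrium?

Union best-responds to each possible Management move:
- N1 → Union plays Hard (best of 12, 8, 15); Management gets 12.
- N2 → Union plays Firm (best of 3, 15, 2); Management gets 1.
- N3 → Union plays Hard (best of 1, 2, 12); Management gets 13.
- N4 → Union plays Firm (best of 8, 14, 3); Management gets 8.
- N5 → Union plays Soft (best of 13, 5, 2); Management gets 5.
Maximizing over 12, 1, 13, 8, 5, Management chooses N3. Subgame-perfect outcome: (Hard, N3) with payoffs (12, 13).

13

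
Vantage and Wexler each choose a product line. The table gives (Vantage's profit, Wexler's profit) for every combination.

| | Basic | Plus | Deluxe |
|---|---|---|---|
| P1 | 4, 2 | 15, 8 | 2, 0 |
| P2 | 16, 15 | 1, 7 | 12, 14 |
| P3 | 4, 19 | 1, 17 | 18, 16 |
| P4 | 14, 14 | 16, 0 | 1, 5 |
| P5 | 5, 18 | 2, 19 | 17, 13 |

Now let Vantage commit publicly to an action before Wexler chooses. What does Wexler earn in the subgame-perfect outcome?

15

Backward induction with Vantage moving first.
- P1: BR = Plus, leader payoff 15.
- P2: BR = Basic, leader payoff 16.
- P3: BR = Basic, leader payoff 4.
- P4: BR = Basic, leader payoff 14.
- P5: BR = Plus, leader payoff 2.
Vantage's induced payoffs are 15, 16, 4, 14, 2, so Vantage commits to P2. Subgame-perfect outcome: (P2, Basic) with payoffs (16, 15).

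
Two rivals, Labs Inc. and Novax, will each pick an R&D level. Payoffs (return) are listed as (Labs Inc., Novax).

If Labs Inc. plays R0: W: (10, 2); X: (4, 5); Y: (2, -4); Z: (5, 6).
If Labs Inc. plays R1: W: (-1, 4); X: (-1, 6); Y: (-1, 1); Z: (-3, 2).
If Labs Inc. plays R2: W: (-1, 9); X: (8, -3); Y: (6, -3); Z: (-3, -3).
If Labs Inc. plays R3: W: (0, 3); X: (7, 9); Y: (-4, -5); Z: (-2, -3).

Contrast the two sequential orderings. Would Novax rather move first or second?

second

If Labs Inc. leads: Novax's best replies are R0→Z, R1→X, R2→W, R3→X; Labs Inc.'s induced payoffs 5, -1, -1, 7; outcome (R3, X), payoffs (7, 9).
If Novax leads: Labs Inc.'s best replies are W→R0, X→R2, Y→R2, Z→R0; Novax's induced payoffs 2, -3, -3, 6; outcome (R0, Z), payoffs (5, 6).
Novax gets 6 moving first and 9 moving second, so Novax prefers to move second.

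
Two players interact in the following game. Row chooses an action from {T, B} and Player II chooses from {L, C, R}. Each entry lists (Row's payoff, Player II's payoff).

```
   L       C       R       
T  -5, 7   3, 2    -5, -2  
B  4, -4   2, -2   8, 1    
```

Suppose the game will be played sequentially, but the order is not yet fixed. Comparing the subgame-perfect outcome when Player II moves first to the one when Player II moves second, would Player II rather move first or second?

If Row leads: Player II's best replies are T→L, B→R; Row's induced payoffs -5, 8; outcome (B, R), payoffs (8, 1).
If Player II leads: Row's best replies are L→B, C→T, R→B; Player II's induced payoffs -4, 2, 1; outcome (T, C), payoffs (3, 2).
Player II gets 2 moving first and 1 moving second, so Player II prefers to move first.

first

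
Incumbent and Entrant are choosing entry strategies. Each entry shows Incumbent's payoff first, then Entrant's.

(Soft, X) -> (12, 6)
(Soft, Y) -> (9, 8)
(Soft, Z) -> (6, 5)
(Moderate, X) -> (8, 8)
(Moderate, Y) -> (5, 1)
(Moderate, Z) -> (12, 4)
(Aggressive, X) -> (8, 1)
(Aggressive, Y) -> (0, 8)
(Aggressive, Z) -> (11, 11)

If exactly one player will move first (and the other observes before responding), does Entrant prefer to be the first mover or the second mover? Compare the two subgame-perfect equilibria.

second

If Incumbent leads: Entrant's best replies are Soft→Y, Moderate→X, Aggressive→Z; Incumbent's induced payoffs 9, 8, 11; outcome (Aggressive, Z), payoffs (11, 11).
If Entrant leads: Incumbent's best replies are X→Soft, Y→Soft, Z→Moderate; Entrant's induced payoffs 6, 8, 4; outcome (Soft, Y), payoffs (9, 8).
Entrant gets 8 moving first and 11 moving second, so Entrant prefers to move second.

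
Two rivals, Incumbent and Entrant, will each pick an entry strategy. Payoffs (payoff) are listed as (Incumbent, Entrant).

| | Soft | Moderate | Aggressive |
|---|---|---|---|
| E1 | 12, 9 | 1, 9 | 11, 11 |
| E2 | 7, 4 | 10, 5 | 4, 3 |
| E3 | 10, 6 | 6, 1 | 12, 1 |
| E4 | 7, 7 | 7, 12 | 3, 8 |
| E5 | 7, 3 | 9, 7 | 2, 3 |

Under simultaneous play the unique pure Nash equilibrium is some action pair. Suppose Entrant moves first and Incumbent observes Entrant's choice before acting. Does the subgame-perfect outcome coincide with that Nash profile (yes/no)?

no

Backward induction with Entrant moving first.
- Soft → Incumbent plays E1 (best of 12, 7, 10, 7, 7); Entrant gets 9.
- Moderate → Incumbent plays E2 (best of 1, 10, 6, 7, 9); Entrant gets 5.
- Aggressive → Incumbent plays E3 (best of 11, 4, 12, 3, 2); Entrant gets 1.
Entrant's induced payoffs are 9, 5, 1, so Entrant commits to Soft. Subgame-perfect outcome: (E1, Soft) with payoffs (12, 9).
For the simultaneous game, intersect best replies.
Incumbent's best replies: Soft→E1; Moderate→E2; Aggressive→E3.
Entrant's best replies: E1→Aggressive; E2→Moderate; E3→Soft; E4→Moderate; E5→Moderate.
The unique mutual best reply is (E2, Moderate), giving (10, 5).
Sequential outcome (E1, Soft) differs from the Nash profile (E2, Moderate).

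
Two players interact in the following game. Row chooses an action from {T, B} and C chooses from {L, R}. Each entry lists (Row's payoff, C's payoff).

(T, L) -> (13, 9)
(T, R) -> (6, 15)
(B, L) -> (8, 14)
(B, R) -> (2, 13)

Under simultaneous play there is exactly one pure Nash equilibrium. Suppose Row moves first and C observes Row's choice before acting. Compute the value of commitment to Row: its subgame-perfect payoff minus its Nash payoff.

2

Work backward from C's decision.
- T: C compares 9, 15 and picks R; Row would get 6.
- B: C compares 14, 13 and picks L; Row would get 8.
Row's induced payoffs are 6, 8, so Row commits to B. Subgame-perfect outcome: (B, L) with payoffs (8, 14).
Under simultaneous play:
Row's best replies: L→T; R→T.
C's best replies: T→R; B→L.
The unique mutual best reply is (T, R), giving (6, 15).
Row's commitment gain: 8 − 6 = 2.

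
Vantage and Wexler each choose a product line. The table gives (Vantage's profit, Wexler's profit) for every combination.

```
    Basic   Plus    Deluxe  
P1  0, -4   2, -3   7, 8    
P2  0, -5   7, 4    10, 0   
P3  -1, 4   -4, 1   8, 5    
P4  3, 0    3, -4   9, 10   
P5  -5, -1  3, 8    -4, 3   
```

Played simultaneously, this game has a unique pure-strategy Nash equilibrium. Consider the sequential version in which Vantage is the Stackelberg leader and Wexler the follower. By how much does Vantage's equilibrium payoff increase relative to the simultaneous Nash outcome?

2

Backward induction with Vantage moving first.
- P1: Wexler compares -4, -3, 8 and picks Deluxe; Vantage would get 7.
- P2: Wexler compares -5, 4, 0 and picks Plus; Vantage would get 7.
- P3: Wexler compares 4, 1, 5 and picks Deluxe; Vantage would get 8.
- P4: Wexler compares 0, -4, 10 and picks Deluxe; Vantage would get 9.
- P5: Wexler compares -1, 8, 3 and picks Plus; Vantage would get 3.
Among 7, 7, 8, 9, 3, the best is 9 at P4. Subgame-perfect outcome: (P4, Deluxe) with payoffs (9, 10).
For the simultaneous game, intersect best replies.
Vantage's best replies: Basic→P4; Plus→P2; Deluxe→P2.
Wexler's best replies: P1→Deluxe; P2→Plus; P3→Deluxe; P4→Deluxe; P5→Plus.
Only (P2, Plus) has each player best-responding; Nash payoffs (7, 4).
Vantage's commitment gain: 9 − 7 = 2.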